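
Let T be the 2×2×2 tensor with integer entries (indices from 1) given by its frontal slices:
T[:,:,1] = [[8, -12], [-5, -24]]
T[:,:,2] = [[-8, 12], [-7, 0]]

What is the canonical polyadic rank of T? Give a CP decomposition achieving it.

Lower bound: in the mode-1 unfolding of T (rows indexed by i, columns by (j,k)) the 2×2 minor on rows i ∈ {1, 2}, columns (j,k) ∈ {(1,1), (1,2)} is det [[8, -8], [-5, -7]] = -96 ≠ 0, so that unfolding has rank ≥ 2 and hence rank(T) ≥ 2 (CP rank is at least every unfolding rank, though it can be larger).
Upper bound: with S_k = T[:,:,k], the two rank-1 terms a₁b₁ᵀ, a₂b₂ᵀ are the rank-1 members of the pencil x·S₁ + y·S₂.
det(x·S₁ + y·S₂) is −252·x² + 168·xy + 84·y² = (-84)·(x − y)(3·x + y), vanishing at (x:y) = (1:1) and (1:-3).
M₁ = S₁ + S₂ = [[0, 0], [-12, -24]] = (-12)·[0, 1][1, 2]ᵀ and M₂ = S₁ − 3·S₂ = [[32, -48], [16, -24]] = 8·[2, 1][2, -3]ᵀ, so take a₁ = [0, 1], b₁ = [1, 2], a₂ = [2, 1], b₂ = [2, -3].
Each slice is an integer combination of E₁ = a₁b₁ᵀ and E₂ = a₂b₂ᵀ: S₁ = −9·E₁ + 2·E₂, S₂ = −3·E₁ − 2·E₂; reading off coefficients, c₁ = [-9, -3] and c₂ = [2, -2].
Hence T = [0, 1] ⊗ [1, 2] ⊗ [-9, -3] + [2, 1] ⊗ [2, -3] ⊗ [2, -2], so rank(T) ≤ 2.
These bounds meet, so rank(T) = 2.

rank(T) = 2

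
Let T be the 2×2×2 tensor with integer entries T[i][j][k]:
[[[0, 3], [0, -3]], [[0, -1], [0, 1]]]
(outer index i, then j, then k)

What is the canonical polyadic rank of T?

Lower bound: T ≠ 0 (e.g. T[0,0,1] = 3), so rank(T) ≥ 1.
Upper bound: if T = a ⊗ b ⊗ c then every fibre of T is a multiple of the corresponding factor, so read the factors off the fibres through the nonzero entry T[0,0,1] = 3.
The mode-1 fibre T[:,0,1] = [3, -1] gives a = [3, -1] (primitive direction); the mode-2 fibre T[0,:,1] = [3, -3] gives b = [1, -1]; then c[k] = T[0,0,k] / (a[0]·b[0]) = [0, 3] / 3 = [0, 1].
Expanding [3, -1] ⊗ [1, -1] ⊗ [0, 1] reproduces all 8 entries of T, so T = [3, -1] ⊗ [1, -1] ⊗ [0, 1] and rank(T) ≤ 1.
These bounds meet, so rank(T) = 1.
Check entry T[1,0,1] = -1: (-1)·(1)·(1) = -1.

1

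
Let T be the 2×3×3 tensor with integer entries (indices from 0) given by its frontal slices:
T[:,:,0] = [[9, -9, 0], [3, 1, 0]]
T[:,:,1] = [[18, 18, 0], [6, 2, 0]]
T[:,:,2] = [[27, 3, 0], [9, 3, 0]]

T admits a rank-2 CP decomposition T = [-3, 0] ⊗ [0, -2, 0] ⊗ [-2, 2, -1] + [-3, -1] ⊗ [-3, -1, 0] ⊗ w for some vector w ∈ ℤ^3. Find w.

Subtract the known terms from T to get the rank-1 residual R = [-3, -1] ⊗ [-3, -1, 0] ⊗ w, so R[i,j,k] = a[i]·b[j]·w[k]. Pick indices with nonzero a[0]·b[0] = (-3)·(-3) = 9. Only the fibre through (0,0,·) is needed: R[0,0,:] = T[0,0,:] − Σₗ aₗ[0]bₗ[0]cₗ = [9, 18, 27] − (-3)·(0)·[-2, 2, -1] = [9, 18, 27]. Then w[k] = R[0,0,k] / 9 for each k, giving w = [9, 18, 27] / 9 = [1, 2, 3].

w = [1, 2, 3]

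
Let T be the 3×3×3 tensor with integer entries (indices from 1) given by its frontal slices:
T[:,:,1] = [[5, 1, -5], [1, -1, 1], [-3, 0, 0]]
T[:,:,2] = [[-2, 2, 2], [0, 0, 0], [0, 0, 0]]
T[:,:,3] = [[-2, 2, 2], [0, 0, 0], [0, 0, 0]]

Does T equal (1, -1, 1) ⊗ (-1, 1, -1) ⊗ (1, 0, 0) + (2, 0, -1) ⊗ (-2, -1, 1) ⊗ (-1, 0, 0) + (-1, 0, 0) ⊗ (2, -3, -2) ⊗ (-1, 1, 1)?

No

Reconstruct entry (1,2,1) from the claimed factors: Σₗ aₗ[1]bₗ[2]cₗ[1] = (1)·(1)·(1) + (2)·(-1)·(-1) + (-1)·(-3)·(-1) = 0, but T[1,2,1] = 1. The claim is false.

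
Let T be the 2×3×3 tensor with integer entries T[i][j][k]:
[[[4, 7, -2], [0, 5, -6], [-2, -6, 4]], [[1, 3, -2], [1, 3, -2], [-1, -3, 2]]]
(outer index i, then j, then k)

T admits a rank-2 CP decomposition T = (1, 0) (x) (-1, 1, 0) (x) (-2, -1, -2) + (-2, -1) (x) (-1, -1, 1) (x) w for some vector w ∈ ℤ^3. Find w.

w = (1, 3, -2)

Subtract the known terms from T to get the rank-1 residual R = (-2, -1) (x) (-1, -1, 1) (x) w, so R[i,j,k] = a[i]·b[j]·w[k]. Pick indices with nonzero a[0]·b[0] = (-2)·(-1) = 2. Only the fibre through (0,0,·) is needed: R[0,0,:] = T[0,0,:] − Σₗ aₗ[0]bₗ[0]cₗ = [4, 7, -2] − (1)·(-1)·(-2, -1, -2) = [2, 6, -4]. Then w[k] = R[0,0,k] / 2 for each k, giving w = [2, 6, -4] / 2 = (1, 3, -2).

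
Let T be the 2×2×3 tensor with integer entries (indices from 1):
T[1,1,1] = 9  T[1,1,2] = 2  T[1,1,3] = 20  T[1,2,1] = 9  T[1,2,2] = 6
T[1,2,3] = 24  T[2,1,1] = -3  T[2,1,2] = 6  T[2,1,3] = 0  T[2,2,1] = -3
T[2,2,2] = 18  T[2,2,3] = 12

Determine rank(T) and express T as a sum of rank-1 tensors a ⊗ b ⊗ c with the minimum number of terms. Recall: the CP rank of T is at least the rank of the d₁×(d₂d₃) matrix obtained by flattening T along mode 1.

rank(T) = 2

Lower bound: the mode-2 unfolding of T (rows indexed by j, columns by (i,k) = (1,1), (1,2), (1,3), (2,1), (2,2), (2,3)) is [[9, 2, 20, -3, 6, 0], [9, 6, 24, -3, 18, 12]].
There the 2×2 minor on rows j ∈ {1, 2}, columns (i,k) ∈ {(1,1), (1,2)} is det [[9, 2], [9, 6]] = 36 ≠ 0, so this unfolding has rank ≥ 2; CP rank is at least every unfolding rank, so rank(T) ≥ 2. (Flattening ranks never certify an upper bound on CP rank; for that we must actually write T with 2 rank-1 terms.)
Upper bound — finding two terms. Write S_k = T[:,:,k] for the frontal slices: S₁ = [[9, 9], [-3, -3]], S₂ = [[2, 6], [6, 18]], S₃ = [[20, 24], [0, 12]].
If T = a₁ ⊗ b₁ ⊗ c₁ + a₂ ⊗ b₂ ⊗ c₂ then each S_k = c₁[k]·a₁b₁ᵀ + c₂[k]·a₂b₂ᵀ. S₁ and S₂ are linearly independent, so a₁b₁ᵀ and a₂b₂ᵀ must span the same plane of matrices: they are the rank-1 matrices of the form x·S₁ + y·S₂.
det(x·S₁ + y·S₂) is 120·xy = 120·(y)(x), vanishing at (x:y) = (1:0) and (0:1).
M₁ = S₁ = [[9, 9], [-3, -3]] = 3·[3, -1][1, 1]ᵀ and M₂ = S₂ = [[2, 6], [6, 18]] = 2·[1, 3][1, 3]ᵀ, so take a₁ = [3, -1], b₁ = [1, 1], a₂ = [1, 3], b₂ = [1, 3].
Each slice is an integer combination of E₁ = a₁b₁ᵀ and E₂ = a₂b₂ᵀ: S₁ = 3·E₁, S₂ = 2·E₂, S₃ = 6·E₁ + 2·E₂; reading off coefficients, c₁ = [3, 0, 6] and c₂ = [0, 2, 2].
Hence T = [3, -1] ⊗ [1, 1] ⊗ [3, 0, 6] + [1, 3] ⊗ [1, 3] ⊗ [0, 2, 2], so rank(T) ≤ 2.
These bounds meet, so rank(T) = 2.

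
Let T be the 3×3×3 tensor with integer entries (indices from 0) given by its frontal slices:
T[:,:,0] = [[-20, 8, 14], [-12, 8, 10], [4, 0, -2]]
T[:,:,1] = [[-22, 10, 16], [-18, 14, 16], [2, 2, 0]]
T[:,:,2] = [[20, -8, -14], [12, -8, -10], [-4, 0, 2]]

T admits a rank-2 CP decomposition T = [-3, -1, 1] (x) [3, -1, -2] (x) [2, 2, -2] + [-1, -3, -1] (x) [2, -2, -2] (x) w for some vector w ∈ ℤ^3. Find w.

w = [1, 2, -1]

Subtract the known terms from T to get the rank-1 residual R = [-1, -3, -1] (x) [2, -2, -2] (x) w, so R[i,j,k] = a[i]·b[j]·w[k]. Pick indices with nonzero a[0]·b[0] = (-1)·(2) = -2. Only the fibre through (0,0,·) is needed: R[0,0,:] = T[0,0,:] − Σₗ aₗ[0]bₗ[0]cₗ = [-20, -22, 20] − (-3)·(3)·[2, 2, -2] = [-2, -4, 2]. Then w[k] = R[0,0,k] / -2 for each k, giving w = [-2, -4, 2] / -2 = [1, 2, -1].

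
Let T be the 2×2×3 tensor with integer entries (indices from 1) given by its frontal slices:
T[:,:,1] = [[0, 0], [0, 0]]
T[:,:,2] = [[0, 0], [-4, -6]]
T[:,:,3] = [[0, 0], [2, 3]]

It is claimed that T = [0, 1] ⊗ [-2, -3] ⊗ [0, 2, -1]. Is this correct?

Yes

Reconstruct entrywise from the claimed factors. For example, T[2,1,1] = 0 and Σₗ aₗ[2]bₗ[1]cₗ[1] = (1)·(-2)·(0) = 0; checking all 12 entries, every one matches. The claim holds.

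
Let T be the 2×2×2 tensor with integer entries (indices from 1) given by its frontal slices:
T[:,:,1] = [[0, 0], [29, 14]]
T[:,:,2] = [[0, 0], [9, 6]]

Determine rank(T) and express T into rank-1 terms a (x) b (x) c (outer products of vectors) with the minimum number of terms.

Lower bound: the mode-3 unfolding of T (rows indexed by k, columns by (i,j) = (1,1), (1,2), (2,1), (2,2)) is [[0, 0, 29, 14], [0, 0, 9, 6]].
There the 2×2 minor on rows k ∈ {1, 2}, columns (i,j) ∈ {(2,1), (2,2)} is det [[29, 14], [9, 6]] = 48 ≠ 0, so this unfolding has rank ≥ 2; CP rank is at least every unfolding rank, so rank(T) ≥ 2. (Flattening ranks never certify an upper bound on CP rank; for that we must actually write T with 2 rank-1 terms.)
Upper bound — finding two terms. Every mode-1 slice of T is a multiple of one matrix: T[i,:,:] = a[i]·M with a = [0, 1] and M = [[29, 9], [14, 6]] (rows indexed by j, columns by k). So it suffices to write M as a sum of two rank-1 matrices.
Splitting M by its rows (j = 1, 2), M = [1, 0][29, 9]ᵀ + [0, 1][14, 6]ᵀ.
Hence T = [0, 1] (x) [1, 0] (x) [29, 9] + [0, 1] (x) [0, 1] (x) [14, 6], so rank(T) ≤ 2.
These bounds meet, so rank(T) = 2.

rank(T) = 2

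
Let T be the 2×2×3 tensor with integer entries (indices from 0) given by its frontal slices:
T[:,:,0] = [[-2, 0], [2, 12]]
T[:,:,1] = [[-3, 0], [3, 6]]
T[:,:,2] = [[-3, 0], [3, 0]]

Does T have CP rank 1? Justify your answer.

No

The mode-1 unfolding of T (rows indexed by i, columns by (j,k) = (0,0), (0,1), (0,2), (1,0), (1,1), (1,2)) is [[-2, -3, -3, 0, 0, 0], [2, 3, 3, 12, 6, 0]].
There the 2×2 minor on rows i ∈ {0, 1}, columns (j,k) ∈ {(0,0), (1,0)} is det [[-2, 0], [2, 12]] = -24 ≠ 0, so this unfolding has rank ≥ 2; CP rank is at least every unfolding rank, so rank(T) ≥ 2.
In particular rank(T) ≥ 2 > 1, so T is not rank-1.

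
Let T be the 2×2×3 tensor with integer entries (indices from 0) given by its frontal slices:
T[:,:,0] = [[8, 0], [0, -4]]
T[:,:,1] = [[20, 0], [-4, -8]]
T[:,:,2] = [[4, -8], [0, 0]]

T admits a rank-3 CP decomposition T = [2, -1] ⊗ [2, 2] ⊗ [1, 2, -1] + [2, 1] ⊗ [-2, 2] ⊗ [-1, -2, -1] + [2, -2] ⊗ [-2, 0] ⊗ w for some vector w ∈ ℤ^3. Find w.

Subtract the known terms from T to get the rank-1 residual R = [2, -2] ⊗ [-2, 0] ⊗ w, so R[i,j,k] = a[i]·b[j]·w[k]. Pick indices with nonzero a[0]·b[0] = (2)·(-2) = -4. Only the fibre through (0,0,·) is needed: R[0,0,:] = T[0,0,:] − Σₗ aₗ[0]bₗ[0]cₗ = [8, 20, 4] − (2)·(2)·[1, 2, -1] − (2)·(-2)·[-1, -2, -1] = [0, 4, 4]. Then w[k] = R[0,0,k] / -4 for each k, giving w = [0, 4, 4] / -4 = [0, -1, -1].

w = [0, -1, -1]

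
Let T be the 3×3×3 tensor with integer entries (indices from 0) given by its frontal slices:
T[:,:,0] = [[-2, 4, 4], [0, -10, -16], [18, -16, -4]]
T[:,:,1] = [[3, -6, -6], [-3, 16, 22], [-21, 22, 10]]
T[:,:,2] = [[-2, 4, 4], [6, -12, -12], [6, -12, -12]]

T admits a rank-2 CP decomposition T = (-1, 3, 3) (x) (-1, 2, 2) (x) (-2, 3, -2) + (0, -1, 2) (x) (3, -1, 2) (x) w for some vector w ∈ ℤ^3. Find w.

Subtract the known terms from T to get the rank-1 residual R = (0, -1, 2) (x) (3, -1, 2) (x) w, so R[i,j,k] = a[i]·b[j]·w[k]. Pick indices with nonzero a[1]·b[0] = (-1)·(3) = -3. Only the fibre through (1,0,·) is needed: R[1,0,:] = T[1,0,:] − Σₗ aₗ[1]bₗ[0]cₗ = [0, -3, 6] − (3)·(-1)·(-2, 3, -2) = [-6, 6, 0]. Then w[k] = R[1,0,k] / -3 for each k, giving w = [-6, 6, 0] / -3 = (2, -2, 0).

w = (2, -2, 0)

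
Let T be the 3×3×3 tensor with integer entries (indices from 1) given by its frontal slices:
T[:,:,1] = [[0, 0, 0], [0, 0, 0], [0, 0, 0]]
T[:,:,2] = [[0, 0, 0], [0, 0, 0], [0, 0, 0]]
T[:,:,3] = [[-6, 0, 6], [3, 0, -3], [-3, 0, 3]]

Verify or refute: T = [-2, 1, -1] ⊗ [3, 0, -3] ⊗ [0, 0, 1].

Yes

Reconstruct entrywise from the claimed factors. For example, T[1,2,2] = 0 and Σₗ aₗ[1]bₗ[2]cₗ[2] = (-2)·(0)·(0) = 0; checking all 27 entries, every one matches. The claim holds.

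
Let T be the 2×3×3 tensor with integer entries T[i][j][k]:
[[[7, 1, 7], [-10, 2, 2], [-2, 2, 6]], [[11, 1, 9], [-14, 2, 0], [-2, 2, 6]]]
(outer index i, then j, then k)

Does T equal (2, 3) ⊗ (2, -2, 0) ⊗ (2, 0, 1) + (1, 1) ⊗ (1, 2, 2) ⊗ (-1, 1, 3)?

Reconstruct entrywise from the claimed factors. For example, T[0,0,0] = 7 and Σₗ aₗ[0]bₗ[0]cₗ[0] = (2)·(2)·(2) + (1)·(1)·(-1) = 7; checking all 18 entries, every one matches. The claim holds.

Yes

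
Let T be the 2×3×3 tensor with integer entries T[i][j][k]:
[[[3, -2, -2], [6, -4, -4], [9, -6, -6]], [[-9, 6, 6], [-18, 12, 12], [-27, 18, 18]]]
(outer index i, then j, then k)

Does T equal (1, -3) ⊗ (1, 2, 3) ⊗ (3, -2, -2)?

Yes

Reconstruct entrywise from the claimed factors. For example, T[0,1,2] = -4 and Σₗ aₗ[0]bₗ[1]cₗ[2] = (1)·(2)·(-2) = -4; checking all 18 entries, every one matches. The claim holds.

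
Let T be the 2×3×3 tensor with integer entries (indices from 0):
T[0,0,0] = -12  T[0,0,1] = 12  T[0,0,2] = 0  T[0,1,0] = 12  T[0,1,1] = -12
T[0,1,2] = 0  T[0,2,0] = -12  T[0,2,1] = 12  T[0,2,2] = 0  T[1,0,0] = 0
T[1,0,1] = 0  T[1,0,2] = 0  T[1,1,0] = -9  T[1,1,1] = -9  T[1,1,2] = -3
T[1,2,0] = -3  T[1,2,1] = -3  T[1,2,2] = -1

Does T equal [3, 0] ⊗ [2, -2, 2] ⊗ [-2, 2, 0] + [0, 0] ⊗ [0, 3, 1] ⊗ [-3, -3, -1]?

No

Reconstruct entry (1,1,0) from the claimed factors: Σₗ aₗ[1]bₗ[1]cₗ[0] = (0)·(-2)·(-2) + (0)·(3)·(-3) = 0, but T[1,1,0] = -9. The claim is false.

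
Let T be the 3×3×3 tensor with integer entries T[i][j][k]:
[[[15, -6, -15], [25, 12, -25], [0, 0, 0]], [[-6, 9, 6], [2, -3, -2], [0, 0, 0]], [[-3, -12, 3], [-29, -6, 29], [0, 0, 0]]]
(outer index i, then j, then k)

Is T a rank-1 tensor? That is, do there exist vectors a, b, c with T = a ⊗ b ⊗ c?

No

The mode-3 unfolding of T (rows indexed by k, columns by (i,j) = (0,0), (0,1), (0,2), (1,0), (1,1), (1,2), (2,0), (2,1), (2,2)) is [[15, 25, 0, -6, 2, 0, -3, -29, 0], [-6, 12, 0, 9, -3, 0, -12, -6, 0], [-15, -25, 0, 6, -2, 0, 3, 29, 0]].
There the 2×2 minor on rows k ∈ {0, 1}, columns (i,j) ∈ {(0,0), (0,1)} is det [[15, 25], [-6, 12]] = 330 ≠ 0, so this unfolding has rank ≥ 2; CP rank is at least every unfolding rank, so rank(T) ≥ 2.
In particular rank(T) ≥ 2 > 1, so T is not rank-1.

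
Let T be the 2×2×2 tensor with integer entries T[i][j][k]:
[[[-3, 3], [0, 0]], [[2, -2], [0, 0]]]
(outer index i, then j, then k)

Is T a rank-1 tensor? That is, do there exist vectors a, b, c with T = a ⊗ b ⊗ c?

Yes

If T = a ⊗ b ⊗ c then every fibre of T is a multiple of the corresponding factor, so read the factors off the fibres through the nonzero entry T[0,0,0] = -3.
The mode-1 fibre T[:,0,0] = [-3, 2] gives a = [3, -2] (primitive direction); the mode-2 fibre T[0,:,0] = [-3, 0] gives b = [1, 0]; then c[k] = T[0,0,k] / (a[0]·b[0]) = [-3, 3] / 3 = [-1, 1].
Expanding [3, -2] ⊗ [1, 0] ⊗ [-1, 1] reproduces all 8 entries of T, so T = [3, -2] ⊗ [1, 0] ⊗ [-1, 1] and rank(T) ≤ 1.
Equivalently every frontal slice T[:,:,k] is c[k] times the rank-1 matrix [3, -2] ⊗ [1, 0]. So T has rank 1 (it is nonzero).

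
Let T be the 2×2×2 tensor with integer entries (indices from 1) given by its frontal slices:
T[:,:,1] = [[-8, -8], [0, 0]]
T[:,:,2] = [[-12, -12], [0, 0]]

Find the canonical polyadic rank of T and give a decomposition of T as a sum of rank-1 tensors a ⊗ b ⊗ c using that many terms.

rank(T) = 1

Lower bound: T ≠ 0 (e.g. T[1,1,1] = -8), so rank(T) ≥ 1.
Upper bound: if T = a ⊗ b ⊗ c then every fibre of T is a multiple of the corresponding factor, so read the factors off the fibres through the nonzero entry T[1,1,1] = -8.
The mode-1 fibre T[:,1,1] = [-8, 0] gives a = [1, 0] (primitive direction); the mode-2 fibre T[1,:,1] = [-8, -8] gives b = [1, 1]; then c[k] = T[1,1,k] / (a[1]·b[1]) = [-8, -12] / 1 = [-8, -12].
Expanding [1, 0] ⊗ [1, 1] ⊗ [-8, -12] reproduces all 8 entries of T, so T = [1, 0] ⊗ [1, 1] ⊗ [-8, -12] and rank(T) ≤ 1.
These bounds meet, so rank(T) = 1.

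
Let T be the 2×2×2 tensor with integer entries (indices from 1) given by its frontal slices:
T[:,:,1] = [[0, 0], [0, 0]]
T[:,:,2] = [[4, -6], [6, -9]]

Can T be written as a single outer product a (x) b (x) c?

If T = a (x) b (x) c then every fibre of T is a multiple of the corresponding factor, so read the factors off the fibres through the nonzero entry T[1,1,2] = 4.
The mode-1 fibre T[:,1,2] = [4, 6] gives a = [2, 3] (primitive direction); the mode-2 fibre T[1,:,2] = [4, -6] gives b = [2, -3]; then c[k] = T[1,1,k] / (a[1]·b[1]) = [0, 4] / 4 = [0, 1].
Expanding [2, 3] (x) [2, -3] (x) [0, 1] reproduces all 8 entries of T, so T = [2, 3] (x) [2, -3] (x) [0, 1] and rank(T) ≤ 1.
Equivalently every frontal slice T[:,:,k] is c[k] times the rank-1 matrix [2, 3] (x) [2, -3]. So T has rank 1 (it is nonzero).

Yes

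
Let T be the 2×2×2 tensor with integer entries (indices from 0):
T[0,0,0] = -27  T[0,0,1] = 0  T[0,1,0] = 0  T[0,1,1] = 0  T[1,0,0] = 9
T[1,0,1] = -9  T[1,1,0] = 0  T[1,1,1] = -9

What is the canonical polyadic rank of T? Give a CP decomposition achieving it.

Lower bound: the mode-3 unfolding of T (rows indexed by k, columns by (i,j) = (0,0), (0,1), (1,0), (1,1)) is [[-27, 0, 9, 0], [0, 0, -9, -9]].
There the 2×2 minor on rows k ∈ {0, 1}, columns (i,j) ∈ {(0,0), (1,0)} is det [[-27, 9], [0, -9]] = 243 ≠ 0, so this unfolding has rank ≥ 2; CP rank is at least every unfolding rank, so rank(T) ≥ 2. (Flattening ranks never certify an upper bound on CP rank; for that we must actually write T with 2 rank-1 terms.)
Upper bound — finding two terms. Write S_k = T[:,:,k] for the frontal slices: S₀ = [[-27, 0], [9, 0]], S₁ = [[0, 0], [-9, -9]].
If T = a₁ (x) b₁ (x) c₁ + a₂ (x) b₂ (x) c₂ then each S_k = c₁[k]·a₁b₁ᵀ + c₂[k]·a₂b₂ᵀ. S₀ and S₁ are linearly independent, so a₁b₁ᵀ and a₂b₂ᵀ must span the same plane of matrices: they are the rank-1 matrices of the form x·S₀ + y·S₁.
det(x·S₀ + y·S₁) is 243·xy = 243·(y)(x), vanishing at (x:y) = (1:0) and (0:1).
M₁ = S₀ = [[-27, 0], [9, 0]] = (-9)·(3, -1)(1, 0)ᵀ and M₂ = S₁ = [[0, 0], [-9, -9]] = (-9)·(0, 1)(1, 1)ᵀ, so take a₁ = (3, -1), b₁ = (1, 0), a₂ = (0, 1), b₂ = (1, 1).
Each slice is an integer combination of E₁ = a₁b₁ᵀ and E₂ = a₂b₂ᵀ: S₀ = −9·E₁, S₁ = −9·E₂; reading off coefficients, c₁ = (-9, 0) and c₂ = (0, -9).
Hence T = (3, -1) (x) (1, 0) (x) (-9, 0) + (0, 1) (x) (1, 1) (x) (0, -9), so rank(T) ≤ 2.
These bounds meet, so rank(T) = 2.

rank(T) = 2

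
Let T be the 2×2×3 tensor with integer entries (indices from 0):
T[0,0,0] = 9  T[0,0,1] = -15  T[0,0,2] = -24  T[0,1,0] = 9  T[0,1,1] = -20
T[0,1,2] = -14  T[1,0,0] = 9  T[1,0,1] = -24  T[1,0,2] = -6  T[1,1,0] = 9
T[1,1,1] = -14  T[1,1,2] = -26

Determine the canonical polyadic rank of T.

2

Lower bound: the mode-3 unfolding of T (rows indexed by k, columns by (i,j) = (0,0), (0,1), (1,0), (1,1)) is [[9, 9, 9, 9], [-15, -20, -24, -14], [-24, -14, -6, -26]].
There the 2×2 minor on rows k ∈ {0, 1}, columns (i,j) ∈ {(0,0), (0,1)} is det [[9, 9], [-15, -20]] = -45 ≠ 0, so this unfolding has rank ≥ 2; CP rank is at least every unfolding rank, so rank(T) ≥ 2. (Flattening ranks never certify an upper bound on CP rank; for that we must actually write T with 2 rank-1 terms.)
Upper bound — finding two terms. Write S_k = T[:,:,k] for the frontal slices: S₀ = [[9, 9], [9, 9]], S₁ = [[-15, -20], [-24, -14]], S₂ = [[-24, -14], [-6, -26]].
If T = a₁ ⊗ b₁ ⊗ c₁ + a₂ ⊗ b₂ ⊗ c₂ then each S_k = c₁[k]·a₁b₁ᵀ + c₂[k]·a₂b₂ᵀ. S₀ and S₁ are linearly independent, so a₁b₁ᵀ and a₂b₂ᵀ must span the same plane of matrices: they are the rank-1 matrices of the form x·S₀ + y·S₁.
det(x·S₀ + y·S₁) is 135·xy − 270·y² = 135·(x − 2·y)(y), vanishing at (x:y) = (2:1) and (1:0).
M₁ = 2·S₀ + S₁ = [[3, -2], [-6, 4]] = [1, -2][3, -2]ᵀ and M₂ = S₀ = [[9, 9], [9, 9]] = 9·[1, 1][1, 1]ᵀ, so take a₁ = [1, -2], b₁ = [3, -2], a₂ = [1, 1], b₂ = [1, 1].
Each slice is an integer combination of E₁ = a₁b₁ᵀ and E₂ = a₂b₂ᵀ: S₀ = 9·E₂, S₁ = E₁ − 18·E₂, S₂ = −2·E₁ − 18·E₂; reading off coefficients, c₁ = [0, 1, -2] and c₂ = [9, -18, -18].
Hence T = [1, -2] ⊗ [3, -2] ⊗ [0, 1, -2] + [1, 1] ⊗ [1, 1] ⊗ [9, -18, -18], so rank(T) ≤ 2.
These bounds meet, so rank(T) = 2.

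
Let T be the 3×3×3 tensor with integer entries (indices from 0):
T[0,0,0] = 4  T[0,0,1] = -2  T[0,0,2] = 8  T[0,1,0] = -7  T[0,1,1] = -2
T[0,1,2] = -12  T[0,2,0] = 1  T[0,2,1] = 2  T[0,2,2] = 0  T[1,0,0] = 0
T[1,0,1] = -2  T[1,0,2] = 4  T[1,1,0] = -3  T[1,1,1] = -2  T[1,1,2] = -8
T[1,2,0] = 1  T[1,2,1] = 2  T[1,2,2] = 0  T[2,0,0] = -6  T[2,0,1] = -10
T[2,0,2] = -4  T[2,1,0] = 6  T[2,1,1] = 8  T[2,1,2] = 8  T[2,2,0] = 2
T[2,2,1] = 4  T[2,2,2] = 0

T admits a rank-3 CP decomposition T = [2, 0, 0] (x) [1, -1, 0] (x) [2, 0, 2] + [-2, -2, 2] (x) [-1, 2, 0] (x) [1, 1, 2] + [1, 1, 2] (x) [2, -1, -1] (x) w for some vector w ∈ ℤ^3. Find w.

Subtract the known terms from T to get the rank-1 residual R = [1, 1, 2] (x) [2, -1, -1] (x) w, so R[i,j,k] = a[i]·b[j]·w[k]. Pick indices with nonzero a[0]·b[0] = (1)·(2) = 2. Only the fibre through (0,0,·) is needed: R[0,0,:] = T[0,0,:] − Σₗ aₗ[0]bₗ[0]cₗ = [4, -2, 8] − (2)·(1)·[2, 0, 2] − (-2)·(-1)·[1, 1, 2] = [-2, -4, 0]. Then w[k] = R[0,0,k] / 2 for each k, giving w = [-2, -4, 0] / 2 = [-1, -2, 0].

w = [-1, -2, 0]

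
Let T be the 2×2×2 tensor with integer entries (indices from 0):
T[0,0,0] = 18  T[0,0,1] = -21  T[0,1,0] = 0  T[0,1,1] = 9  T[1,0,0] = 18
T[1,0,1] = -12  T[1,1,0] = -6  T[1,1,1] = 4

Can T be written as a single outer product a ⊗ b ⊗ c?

The mode-3 unfolding of T (rows indexed by k, columns by (i,j) = (0,0), (0,1), (1,0), (1,1)) is [[18, 0, 18, -6], [-21, 9, -12, 4]].
There the 2×2 minor on rows k ∈ {0, 1}, columns (i,j) ∈ {(0,0), (0,1)} is det [[18, 0], [-21, 9]] = 162 ≠ 0, so this unfolding has rank ≥ 2; CP rank is at least every unfolding rank, so rank(T) ≥ 2.
In particular rank(T) ≥ 2 > 1, so T is not rank-1.

No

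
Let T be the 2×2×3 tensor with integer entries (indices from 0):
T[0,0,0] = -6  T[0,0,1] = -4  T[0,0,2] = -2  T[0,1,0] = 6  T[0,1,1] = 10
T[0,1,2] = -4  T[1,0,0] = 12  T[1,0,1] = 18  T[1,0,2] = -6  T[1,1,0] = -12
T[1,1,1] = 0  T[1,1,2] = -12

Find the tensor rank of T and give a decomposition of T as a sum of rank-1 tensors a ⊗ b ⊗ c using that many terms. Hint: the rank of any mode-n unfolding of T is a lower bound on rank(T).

rank(T) = 2

Lower bound: in the mode-2 unfolding of T (rows indexed by j, columns by (i,k)) the 2×2 minor on rows j ∈ {0, 1}, columns (i,k) ∈ {(0,0), (0,1)} is det [[-6, -4], [6, 10]] = -36 ≠ 0, so that unfolding has rank ≥ 2 and hence rank(T) ≥ 2 (CP rank is at least every unfolding rank, though it can be larger).
Upper bound: with S_k = T[:,:,k], the two rank-1 terms a₁b₁ᵀ, a₂b₂ᵀ are the rank-1 members of the pencil x·S₀ + y·S₁.
det(x·S₀ + y·S₁) is −180·xy − 180·y² = (-180)·(y)(x + y), vanishing at (x:y) = (1:0) and (1:-1).
M₁ = S₀ = [[-6, 6], [12, -12]] = (-6)·[1, -2][1, -1]ᵀ and M₂ = S₀ − S₁ = [[-2, -4], [-6, -12]] = (-2)·[1, 3][1, 2]ᵀ, so take a₁ = [1, -2], b₁ = [1, -1], a₂ = [1, 3], b₂ = [1, 2].
Each slice is an integer combination of E₁ = a₁b₁ᵀ and E₂ = a₂b₂ᵀ: S₀ = −6·E₁, S₁ = −6·E₁ + 2·E₂, S₂ = −2·E₂; reading off coefficients, c₁ = [-6, -6, 0] and c₂ = [0, 2, -2].
Hence T = [1, -2] ⊗ [1, -1] ⊗ [-6, -6, 0] + [1, 3] ⊗ [1, 2] ⊗ [0, 2, -2], so rank(T) ≤ 2.
These bounds meet, so rank(T) = 2.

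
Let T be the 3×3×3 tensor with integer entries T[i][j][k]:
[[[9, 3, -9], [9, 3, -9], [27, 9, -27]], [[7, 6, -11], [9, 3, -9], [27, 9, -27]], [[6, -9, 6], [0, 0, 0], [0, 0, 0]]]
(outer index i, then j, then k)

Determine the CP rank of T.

2

Lower bound: the mode-2 unfolding of T (rows indexed by j, columns by (i,k) = (0,0), (0,1), (0,2), (1,0), (1,1), (1,2), (2,0), (2,1), (2,2)) is [[9, 3, -9, 7, 6, -11, 6, -9, 6], [9, 3, -9, 9, 3, -9, 0, 0, 0], [27, 9, -27, 27, 9, -27, 0, 0, 0]].
There the 2×2 minor on rows j ∈ {0, 1}, columns (i,k) ∈ {(0,0), (1,0)} is det [[9, 7], [9, 9]] = 18 ≠ 0, so this unfolding has rank ≥ 2; CP rank is at least every unfolding rank, so rank(T) ≥ 2. (Flattening ranks never certify an upper bound on CP rank; for that we must actually write T with 2 rank-1 terms.)
Upper bound — finding two terms. Write S_k = T[:,:,k] for the frontal slices: S₀ = [[9, 9, 27], [7, 9, 27], [6, 0, 0]], S₁ = [[3, 3, 9], [6, 3, 9], [-9, 0, 0]], S₂ = [[-9, -9, -27], [-11, -9, -27], [6, 0, 0]].
If T = a₁ ∘ b₁ ∘ c₁ + a₂ ∘ b₂ ∘ c₂ then each S_k = c₁[k]·a₁b₁ᵀ + c₂[k]·a₂b₂ᵀ. S₀ and S₁ are linearly independent, so a₁b₁ᵀ and a₂b₂ᵀ must span the same plane of matrices: they are the rank-1 matrices of the form x·S₀ + y·S₁.
The 2×2 minor of x·S₀ + y·S₁ on rows {0,1}, columns {0,1} is 18·x² − 21·xy − 9·y² = 3·(2·x − 3·y)(3·x + y), vanishing at (x:y) = (3:2) and (1:-3).
M₁ = 3·S₀ + 2·S₁ = [[33, 33, 99], [33, 33, 99], [0, 0, 0]] = 33·[1, 1, 0][1, 1, 3]ᵀ and M₂ = S₀ − 3·S₁ = [[0, 0, 0], [-11, 0, 0], [33, 0, 0]] = (-11)·[0, 1, -3][1, 0, 0]ᵀ, so take a₁ = [1, 1, 0], b₁ = [1, 1, 3], a₂ = [0, 1, -3], b₂ = [1, 0, 0].
Each slice is an integer combination of E₁ = a₁b₁ᵀ and E₂ = a₂b₂ᵀ: S₀ = 9·E₁ − 2·E₂, S₁ = 3·E₁ + 3·E₂, S₂ = −9·E₁ − 2·E₂; reading off coefficients, c₁ = [9, 3, -9] and c₂ = [-2, 3, -2].
Hence T = [1, 1, 0] ∘ [1, 1, 3] ∘ [9, 3, -9] + [0, 1, -3] ∘ [1, 0, 0] ∘ [-2, 3, -2], so rank(T) ≤ 2.
These bounds meet, so rank(T) = 2.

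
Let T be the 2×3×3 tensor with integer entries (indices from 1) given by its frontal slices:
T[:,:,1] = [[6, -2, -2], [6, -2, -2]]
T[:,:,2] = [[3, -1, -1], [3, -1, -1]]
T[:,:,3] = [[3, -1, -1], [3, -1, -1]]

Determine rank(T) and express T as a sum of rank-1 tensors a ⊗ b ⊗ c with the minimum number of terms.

rank(T) = 1

Lower bound: T ≠ 0 (e.g. T[1,1,1] = 6), so rank(T) ≥ 1.
Upper bound: the mode-1 fibre T[:,1,1] = [6, 6] gives a = [1, 1] (primitive direction); the mode-2 fibre T[1,:,1] = [6, -2, -2] gives b = [3, -1, -1]; then c[k] = T[1,1,k] / (a[1]·b[1]) = [6, 3, 3] / 3 = [2, 1, 1].
Expanding [1, 1] ⊗ [3, -1, -1] ⊗ [2, 1, 1] reproduces all 18 entries of T, so T = [1, 1] ⊗ [3, -1, -1] ⊗ [2, 1, 1] and rank(T) ≤ 1.
These bounds meet, so rank(T) = 1.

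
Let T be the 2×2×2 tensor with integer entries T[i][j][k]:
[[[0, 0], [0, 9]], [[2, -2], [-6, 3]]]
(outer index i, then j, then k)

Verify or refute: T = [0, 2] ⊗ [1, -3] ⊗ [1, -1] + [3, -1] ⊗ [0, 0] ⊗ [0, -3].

Reconstruct entry (0,1,1) from the claimed factors: Σₗ aₗ[0]bₗ[1]cₗ[1] = (0)·(-3)·(-1) + (3)·(0)·(-3) = 0, but T[0,1,1] = 9. The claim is false.

No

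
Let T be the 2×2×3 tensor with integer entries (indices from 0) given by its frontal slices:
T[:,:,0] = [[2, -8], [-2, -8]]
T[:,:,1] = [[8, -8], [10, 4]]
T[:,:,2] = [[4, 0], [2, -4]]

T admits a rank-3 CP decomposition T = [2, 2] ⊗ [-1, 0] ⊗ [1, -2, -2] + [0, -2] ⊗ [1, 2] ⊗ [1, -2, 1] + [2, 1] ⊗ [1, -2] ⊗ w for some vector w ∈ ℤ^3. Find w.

Subtract the known terms from T to get the rank-1 residual R = [2, 1] ⊗ [1, -2] ⊗ w, so R[i,j,k] = a[i]·b[j]·w[k]. Pick indices with nonzero a[0]·b[0] = (2)·(1) = 2. Only the fibre through (0,0,·) is needed: R[0,0,:] = T[0,0,:] − Σₗ aₗ[0]bₗ[0]cₗ = [2, 8, 4] − (2)·(-1)·[1, -2, -2] − (0)·(1)·[1, -2, 1] = [4, 4, 0]. Then w[k] = R[0,0,k] / 2 for each k, giving w = [4, 4, 0] / 2 = [2, 2, 0].

w = [2, 2, 0]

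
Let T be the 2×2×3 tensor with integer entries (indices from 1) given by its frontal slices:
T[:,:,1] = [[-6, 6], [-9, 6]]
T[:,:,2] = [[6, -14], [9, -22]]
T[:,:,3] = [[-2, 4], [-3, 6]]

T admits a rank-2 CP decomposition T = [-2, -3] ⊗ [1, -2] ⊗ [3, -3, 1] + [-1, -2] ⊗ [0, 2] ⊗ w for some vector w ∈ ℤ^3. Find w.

Subtract the known terms from T to get the rank-1 residual R = [-1, -2] ⊗ [0, 2] ⊗ w, so R[i,j,k] = a[i]·b[j]·w[k]. Pick indices with nonzero a[1]·b[2] = (-1)·(2) = -2. Only the fibre through (1,2,·) is needed: R[1,2,:] = T[1,2,:] − Σₗ aₗ[1]bₗ[2]cₗ = [6, -14, 4] − (-2)·(-2)·[3, -3, 1] = [-6, -2, 0]. Then w[k] = R[1,2,k] / -2 for each k, giving w = [-6, -2, 0] / -2 = [3, 1, 0].

w = [3, 1, 0]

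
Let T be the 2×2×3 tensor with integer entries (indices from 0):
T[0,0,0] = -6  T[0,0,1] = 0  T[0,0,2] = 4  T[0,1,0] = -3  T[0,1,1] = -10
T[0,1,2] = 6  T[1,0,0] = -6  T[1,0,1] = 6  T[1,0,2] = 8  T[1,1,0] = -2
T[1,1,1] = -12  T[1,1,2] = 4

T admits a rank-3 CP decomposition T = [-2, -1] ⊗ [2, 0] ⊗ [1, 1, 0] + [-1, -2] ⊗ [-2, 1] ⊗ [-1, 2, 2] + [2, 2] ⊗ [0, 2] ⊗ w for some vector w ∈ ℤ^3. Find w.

w = [-1, -2, 2]

Subtract the known terms from T to get the rank-1 residual R = [2, 2] ⊗ [0, 2] ⊗ w, so R[i,j,k] = a[i]·b[j]·w[k]. Pick indices with nonzero a[0]·b[1] = (2)·(2) = 4. Only the fibre through (0,1,·) is needed: R[0,1,:] = T[0,1,:] − Σₗ aₗ[0]bₗ[1]cₗ = [-3, -10, 6] − (-2)·(0)·[1, 1, 0] − (-1)·(1)·[-1, 2, 2] = [-4, -8, 8]. Then w[k] = R[0,1,k] / 4 for each k, giving w = [-4, -8, 8] / 4 = [-1, -2, 2].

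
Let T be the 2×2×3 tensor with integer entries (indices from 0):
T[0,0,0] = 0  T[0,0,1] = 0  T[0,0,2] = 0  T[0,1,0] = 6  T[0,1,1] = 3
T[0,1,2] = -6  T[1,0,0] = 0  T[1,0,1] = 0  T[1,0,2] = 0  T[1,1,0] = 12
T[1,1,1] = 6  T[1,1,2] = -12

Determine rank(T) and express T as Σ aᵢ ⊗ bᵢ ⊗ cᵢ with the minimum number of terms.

Lower bound: T ≠ 0 (e.g. T[0,1,0] = 6), so rank(T) ≥ 1.
Upper bound: if T = a ⊗ b ⊗ c then every fibre of T is a multiple of the corresponding factor, so read the factors off the fibres through the nonzero entry T[0,1,0] = 6.
The mode-1 fibre T[:,1,0] = [6, 12] gives a = (1, 2) (primitive direction); the mode-2 fibre T[0,:,0] = [0, 6] gives b = (0, 1); then c[k] = T[0,1,k] / (a[0]·b[1]) = [6, 3, -6] / 1 = (6, 3, -6).
Expanding (1, 2) ⊗ (0, 1) ⊗ (6, 3, -6) reproduces all 12 entries of T, so T = (1, 2) ⊗ (0, 1) ⊗ (6, 3, -6) and rank(T) ≤ 1.
These bounds meet, so rank(T) = 1.

rank(T) = 1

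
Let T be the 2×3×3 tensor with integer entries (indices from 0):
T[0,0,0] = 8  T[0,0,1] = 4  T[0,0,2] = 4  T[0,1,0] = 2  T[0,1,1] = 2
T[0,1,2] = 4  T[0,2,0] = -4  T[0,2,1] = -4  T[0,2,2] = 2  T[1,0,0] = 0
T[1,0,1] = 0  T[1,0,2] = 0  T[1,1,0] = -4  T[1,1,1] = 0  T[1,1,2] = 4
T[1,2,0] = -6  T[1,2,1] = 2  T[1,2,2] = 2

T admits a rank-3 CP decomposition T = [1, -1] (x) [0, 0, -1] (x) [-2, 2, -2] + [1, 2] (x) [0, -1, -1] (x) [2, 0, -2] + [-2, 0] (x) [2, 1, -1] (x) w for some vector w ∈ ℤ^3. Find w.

w = [-2, -1, -1]

Subtract the known terms from T to get the rank-1 residual R = [-2, 0] (x) [2, 1, -1] (x) w, so R[i,j,k] = a[i]·b[j]·w[k]. Pick indices with nonzero a[0]·b[0] = (-2)·(2) = -4. Only the fibre through (0,0,·) is needed: R[0,0,:] = T[0,0,:] − Σₗ aₗ[0]bₗ[0]cₗ = [8, 4, 4] − (1)·(0)·[-2, 2, -2] − (1)·(0)·[2, 0, -2] = [8, 4, 4]. Then w[k] = R[0,0,k] / -4 for each k, giving w = [8, 4, 4] / -4 = [-2, -1, -1].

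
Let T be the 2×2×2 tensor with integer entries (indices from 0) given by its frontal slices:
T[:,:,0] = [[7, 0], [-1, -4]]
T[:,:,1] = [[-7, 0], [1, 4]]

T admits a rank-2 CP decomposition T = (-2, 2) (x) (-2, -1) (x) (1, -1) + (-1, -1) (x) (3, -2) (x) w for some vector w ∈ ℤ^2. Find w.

Subtract the known terms from T to get the rank-1 residual R = (-1, -1) (x) (3, -2) (x) w, so R[i,j,k] = a[i]·b[j]·w[k]. Pick indices with nonzero a[0]·b[0] = (-1)·(3) = -3. Only the fibre through (0,0,·) is needed: R[0,0,:] = T[0,0,:] − Σₗ aₗ[0]bₗ[0]cₗ = [7, -7] − (-2)·(-2)·(1, -1) = [3, -3]. Then w[k] = R[0,0,k] / -3 for each k, giving w = [3, -3] / -3 = (-1, 1).

w = (-1, 1)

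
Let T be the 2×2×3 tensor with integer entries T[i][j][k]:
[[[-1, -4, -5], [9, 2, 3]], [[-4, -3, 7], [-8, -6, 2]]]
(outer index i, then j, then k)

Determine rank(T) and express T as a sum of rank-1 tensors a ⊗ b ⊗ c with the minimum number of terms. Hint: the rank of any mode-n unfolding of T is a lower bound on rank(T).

Lower bound: the mode-3 unfolding of T (rows indexed by k, columns by (i,j) = (0,0), (0,1), (1,0), (1,1)) is [[-1, 9, -4, -8], [-4, 2, -3, -6], [-5, 3, 7, 2]].
There the 3×3 minor on rows k ∈ {0, 1, 2}, columns (i,j) ∈ {(0,0), (0,1), (1,0)} is det [[-1, 9, -4], [-4, 2, -3], [-5, 3, 7]] = 372 ≠ 0, so this unfolding has rank ≥ 3; CP rank is at least every unfolding rank, so rank(T) ≥ 3. (Unfolding ranks only ever bound the CP rank from below — rank(T) can be strictly larger than all of them — so the matching upper bound has to come from an explicit 3-term decomposition.)
Upper bound: T is a sum of 3 rank-1 terms, T = [1, -1] ⊗ [2, 1] ⊗ [2, 0, -2] + [1, 2] ⊗ [1, 1] ⊗ [-1, -2, 1] + [2, -1] ⊗ [1, -2] ⊗ [-2, -1, -1] (one valid choice — decompositions are not unique — normalised so each a, b is primitive with positive first nonzero entry; check it by expanding all entries), so rank(T) ≤ 3.
These bounds meet, so rank(T) = 3.
Check entry T[1,0,0] = -4: (-1)·(2)·(2) + (2)·(1)·(-1) + (-1)·(1)·(-2) = -4.

rank(T) = 3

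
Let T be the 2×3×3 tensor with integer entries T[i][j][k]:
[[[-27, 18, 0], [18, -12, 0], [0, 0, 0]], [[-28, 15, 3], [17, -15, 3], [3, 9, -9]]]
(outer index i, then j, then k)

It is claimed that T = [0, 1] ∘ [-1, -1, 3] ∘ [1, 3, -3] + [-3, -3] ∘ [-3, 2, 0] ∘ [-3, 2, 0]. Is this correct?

Reconstruct entrywise from the claimed factors. For example, T[0,0,1] = 18 and Σₗ aₗ[0]bₗ[0]cₗ[1] = (0)·(-1)·(3) + (-3)·(-3)·(2) = 18; checking all 18 entries, every one matches. The claim holds.

Yes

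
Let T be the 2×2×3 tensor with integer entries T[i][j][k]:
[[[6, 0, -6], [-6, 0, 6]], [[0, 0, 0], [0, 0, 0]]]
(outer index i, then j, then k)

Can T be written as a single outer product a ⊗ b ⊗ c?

Yes

If T = a ⊗ b ⊗ c then every fibre of T is a multiple of the corresponding factor, so read the factors off the fibres through the nonzero entry T[0,0,0] = 6.
The mode-1 fibre T[:,0,0] = [6, 0] gives a = (1, 0) (primitive direction); the mode-2 fibre T[0,:,0] = [6, -6] gives b = (1, -1); then c[k] = T[0,0,k] / (a[0]·b[0]) = [6, 0, -6] / 1 = (6, 0, -6).
Expanding (1, 0) ⊗ (1, -1) ⊗ (6, 0, -6) reproduces all 12 entries of T, so T = (1, 0) ⊗ (1, -1) ⊗ (6, 0, -6) and rank(T) ≤ 1.
Equivalently every frontal slice T[:,:,k] is c[k] times the rank-1 matrix (1, 0) ⊗ (1, -1). So T has rank 1 (it is nonzero).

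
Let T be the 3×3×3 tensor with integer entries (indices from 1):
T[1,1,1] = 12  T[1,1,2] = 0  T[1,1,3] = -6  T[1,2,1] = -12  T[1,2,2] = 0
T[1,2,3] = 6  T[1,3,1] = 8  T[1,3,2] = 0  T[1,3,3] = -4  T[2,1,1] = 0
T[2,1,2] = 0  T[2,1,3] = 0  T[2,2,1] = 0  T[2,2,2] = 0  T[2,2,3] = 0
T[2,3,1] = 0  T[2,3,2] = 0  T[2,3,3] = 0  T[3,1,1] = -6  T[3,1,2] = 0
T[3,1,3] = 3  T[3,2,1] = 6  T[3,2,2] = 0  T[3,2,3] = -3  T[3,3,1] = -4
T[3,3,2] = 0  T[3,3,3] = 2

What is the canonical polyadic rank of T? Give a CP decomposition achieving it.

rank(T) = 1

Lower bound: T ≠ 0 (e.g. T[1,1,1] = 12), so rank(T) ≥ 1.
Upper bound: if T = a ⊗ b ⊗ c then every fibre of T is a multiple of the corresponding factor, so read the factors off the fibres through the nonzero entry T[1,1,1] = 12.
The mode-1 fibre T[:,1,1] = [12, 0, -6] gives a = [2, 0, -1] (primitive direction); the mode-2 fibre T[1,:,1] = [12, -12, 8] gives b = [3, -3, 2]; then c[k] = T[1,1,k] / (a[1]·b[1]) = [12, 0, -6] / 6 = [2, 0, -1].
Expanding [2, 0, -1] ⊗ [3, -3, 2] ⊗ [2, 0, -1] reproduces all 27 entries of T, so T = [2, 0, -1] ⊗ [3, -3, 2] ⊗ [2, 0, -1] and rank(T) ≤ 1.
These bounds meet, so rank(T) = 1.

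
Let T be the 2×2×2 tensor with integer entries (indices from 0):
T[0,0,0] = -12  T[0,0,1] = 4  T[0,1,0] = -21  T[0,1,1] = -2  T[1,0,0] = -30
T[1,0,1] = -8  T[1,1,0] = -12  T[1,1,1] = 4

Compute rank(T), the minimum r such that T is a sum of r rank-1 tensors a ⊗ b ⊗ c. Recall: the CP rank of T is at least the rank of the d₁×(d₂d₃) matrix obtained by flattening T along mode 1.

2

Lower bound: the mode-1 unfolding of T (rows indexed by i, columns by (j,k) = (0,0), (0,1), (1,0), (1,1)) is [[-12, 4, -21, -2], [-30, -8, -12, 4]].
There the 2×2 minor on rows i ∈ {0, 1}, columns (j,k) ∈ {(0,0), (0,1)} is det [[-12, 4], [-30, -8]] = 216 ≠ 0, so this unfolding has rank ≥ 2; CP rank is at least every unfolding rank, so rank(T) ≥ 2. (Unfolding ranks only ever bound the CP rank from below — rank(T) can be strictly larger than all of them — so the matching upper bound has to come from an explicit 2-term decomposition.)
Upper bound — finding two terms. Write S_k = T[:,:,k] for the frontal slices: S₀ = [[-12, -21], [-30, -12]], S₁ = [[4, -2], [-8, 4]].
If T = a₁ ⊗ b₁ ⊗ c₁ + a₂ ⊗ b₂ ⊗ c₂ then each S_k = c₁[k]·a₁b₁ᵀ + c₂[k]·a₂b₂ᵀ. S₀ and S₁ are linearly independent, so a₁b₁ᵀ and a₂b₂ᵀ must span the same plane of matrices: they are the rank-1 matrices of the form x·S₀ + y·S₁.
det(x·S₀ + y·S₁) is −486·x² − 324·xy = (-162)·(3·x + 2·y)(x), vanishing at (x:y) = (2:-3) and (0:1).
M₁ = 2·S₀ − 3·S₁ = [[-36, -36], [-36, -36]] = (-36)·[1, 1][1, 1]ᵀ and M₂ = S₁ = [[4, -2], [-8, 4]] = 2·[1, -2][2, -1]ᵀ, so take a₁ = [1, 1], b₁ = [1, 1], a₂ = [1, -2], b₂ = [2, -1].
Each slice is an integer combination of E₁ = a₁b₁ᵀ and E₂ = a₂b₂ᵀ: S₀ = −18·E₁ + 3·E₂, S₁ = 2·E₂; reading off coefficients, c₁ = [-18, 0] and c₂ = [3, 2].
Hence T = [1, 1] ⊗ [1, 1] ⊗ [-18, 0] + [1, -2] ⊗ [2, -1] ⊗ [3, 2], so rank(T) ≤ 2.
These bounds meet, so rank(T) = 2.
Check entry T[1,1,0] = -12: (1)·(1)·(-18) + (-2)·(-1)·(3) = -12.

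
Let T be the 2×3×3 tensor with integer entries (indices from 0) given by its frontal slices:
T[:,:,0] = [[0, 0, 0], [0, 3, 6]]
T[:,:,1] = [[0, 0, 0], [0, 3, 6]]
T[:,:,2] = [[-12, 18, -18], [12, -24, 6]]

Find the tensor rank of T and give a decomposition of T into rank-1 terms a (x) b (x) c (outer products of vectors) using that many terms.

rank(T) = 2

Lower bound: the mode-3 unfolding of T (rows indexed by k, columns by (i,j) = (0,0), (0,1), (0,2), (1,0), (1,1), (1,2)) is [[0, 0, 0, 0, 3, 6], [0, 0, 0, 0, 3, 6], [-12, 18, -18, 12, -24, 6]].
There the 2×2 minor on rows k ∈ {0, 2}, columns (i,j) ∈ {(0,0), (1,1)} is det [[0, 3], [-12, -24]] = 36 ≠ 0, so this unfolding has rank ≥ 2; CP rank is at least every unfolding rank, so rank(T) ≥ 2. (This is only a lower bound: in general the CP rank may exceed every unfolding rank, so we still need to exhibit 2 rank-1 terms summing to T.)
Upper bound — finding two terms. Write S_k = T[:,:,k] for the frontal slices: S₀ = [[0, 0, 0], [0, 3, 6]], S₁ = [[0, 0, 0], [0, 3, 6]], S₂ = [[-12, 18, -18], [12, -24, 6]].
If T = a₁ (x) b₁ (x) c₁ + a₂ (x) b₂ (x) c₂ then each S_k = c₁[k]·a₁b₁ᵀ + c₂[k]·a₂b₂ᵀ. S₀ and S₂ are linearly independent, so a₁b₁ᵀ and a₂b₂ᵀ must span the same plane of matrices: they are the rank-1 matrices of the form x·S₀ + y·S₂.
The 2×2 minor of x·S₀ + y·S₂ on rows {0,1}, columns {0,1} is −36·xy + 72·y² = (-36)·(x − 2·y)(y), vanishing at (x:y) = (2:1) and (1:0).
M₁ = 2·S₀ + S₂ = [[-12, 18, -18], [12, -18, 18]] = (-6)·[1, -1][2, -3, 3]ᵀ and M₂ = S₀ = [[0, 0, 0], [0, 3, 6]] = 3·[0, 1][0, 1, 2]ᵀ, so take a₁ = [1, -1], b₁ = [2, -3, 3], a₂ = [0, 1], b₂ = [0, 1, 2].
Each slice is an integer combination of E₁ = a₁b₁ᵀ and E₂ = a₂b₂ᵀ: S₀ = 3·E₂, S₁ = 3·E₂, S₂ = −6·E₁ − 6·E₂; reading off coefficients, c₁ = [0, 0, -6] and c₂ = [3, 3, -6].
Hence T = [1, -1] (x) [2, -3, 3] (x) [0, 0, -6] + [0, 1] (x) [0, 1, 2] (x) [3, 3, -6], so rank(T) ≤ 2.
These bounds meet, so rank(T) = 2.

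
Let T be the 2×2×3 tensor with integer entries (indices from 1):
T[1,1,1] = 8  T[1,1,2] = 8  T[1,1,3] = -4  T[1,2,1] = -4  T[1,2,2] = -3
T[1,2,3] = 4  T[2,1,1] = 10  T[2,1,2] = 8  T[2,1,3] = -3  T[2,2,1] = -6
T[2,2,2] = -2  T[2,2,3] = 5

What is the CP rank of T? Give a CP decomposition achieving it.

Lower bound: the mode-3 unfolding of T (rows indexed by k, columns by (i,j) = (1,1), (1,2), (2,1), (2,2)) is [[8, -4, 10, -6], [8, -3, 8, -2], [-4, 4, -3, 5]].
There the 3×3 minor on rows k ∈ {1, 2, 3}, columns (i,j) ∈ {(1,1), (1,2), (2,1)} is det [[8, -4, 10], [8, -3, 8], [-4, 4, -3]] = 48 ≠ 0, so this unfolding has rank ≥ 3; CP rank is at least every unfolding rank, so rank(T) ≥ 3. (Unfolding ranks only ever bound the CP rank from below — rank(T) can be strictly larger than all of them — so the matching upper bound has to come from an explicit 3-term decomposition.)
Upper bound: T is a sum of 3 rank-1 terms, T = (0, 1) ∘ (1, -1) ∘ (2, 0, 1) + (1, 1) ∘ (2, -1) ∘ (4, 4, -2) + (1, 2) ∘ (0, 1) ∘ (0, 1, 2) (one valid choice — decompositions are not unique — normalised so each a, b is primitive with positive first nonzero entry; check it by expanding all entries), so rank(T) ≤ 3.
These bounds meet, so rank(T) = 3.

rank(T) = 3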